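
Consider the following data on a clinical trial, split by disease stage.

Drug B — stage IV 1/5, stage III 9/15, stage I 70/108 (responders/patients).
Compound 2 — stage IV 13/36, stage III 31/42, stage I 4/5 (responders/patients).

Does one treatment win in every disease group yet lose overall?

Stage IV: Drug B 1/5 = 20.0%, Compound 2 13/36 = 36.1% → Compound 2
Stage III: Drug B 9/15 = 60.0%, Compound 2 31/42 = 73.8% → Compound 2
Stage I: Drug B 70/108 = 64.8%, Compound 2 4/5 = 80.0% → Compound 2
Overall: Drug B 80/128 = 62.5%, Compound 2 48/83 = 57.8% → Drug B
Compound 2 wins each disease group but Drug B wins overall — the comparison reverses. Compound 2's patients skew toward stage IV, which has a lower base rate.

Yes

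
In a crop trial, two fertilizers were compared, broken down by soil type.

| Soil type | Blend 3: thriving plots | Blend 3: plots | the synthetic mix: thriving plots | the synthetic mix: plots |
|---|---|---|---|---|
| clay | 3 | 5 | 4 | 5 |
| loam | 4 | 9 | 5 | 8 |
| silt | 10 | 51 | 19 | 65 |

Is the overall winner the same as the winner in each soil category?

Yes

Clay: Blend 3 3/5 = 60.0%, the synthetic mix 4/5 = 80.0% → the synthetic mix
Loam: Blend 3 4/9 = 44.4%, the synthetic mix 5/8 = 62.5% → the synthetic mix
Silt: Blend 3 10/51 = 19.6%, the synthetic mix 19/65 = 29.2% → the synthetic mix
Overall: Blend 3 17/65 = 26.2%, the synthetic mix 28/78 = 35.9% → the synthetic mix
The synthetic mix wins overall and in every soil group — no reversal.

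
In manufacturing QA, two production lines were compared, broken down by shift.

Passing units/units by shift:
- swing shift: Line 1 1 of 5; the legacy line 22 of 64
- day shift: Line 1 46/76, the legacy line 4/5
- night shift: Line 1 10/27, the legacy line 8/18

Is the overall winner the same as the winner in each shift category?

Swing shift: Line 1 1/5 = 20.0%, the legacy line 22/64 = 34.4% → the legacy line
Day shift: Line 1 46/76 = 60.5%, the legacy line 4/5 = 80.0% → the legacy line
Night shift: Line 1 10/27 = 37.0%, the legacy line 8/18 = 44.4% → the legacy line
Overall: Line 1 57/108 = 52.8%, the legacy line 34/87 = 39.1% → Line 1
The legacy line wins each shift group but Line 1 wins overall — the comparison reverses. The legacy line's units skew toward swing shift, which has a lower base rate.

No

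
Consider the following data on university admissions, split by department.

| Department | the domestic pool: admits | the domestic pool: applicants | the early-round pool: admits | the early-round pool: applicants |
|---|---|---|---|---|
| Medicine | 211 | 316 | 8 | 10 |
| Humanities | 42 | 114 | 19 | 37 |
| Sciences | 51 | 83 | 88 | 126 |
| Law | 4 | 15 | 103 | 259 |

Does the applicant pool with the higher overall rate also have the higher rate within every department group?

No

Medicine: the domestic pool 211/316 = 66.8%, the early-round pool 8/10 = 80.0% → the early-round pool
Humanities: the domestic pool 42/114 = 36.8%, the early-round pool 19/37 = 51.4% → the early-round pool
Sciences: the domestic pool 51/83 = 61.4%, the early-round pool 88/126 = 69.8% → the early-round pool
Law: the domestic pool 4/15 = 26.7%, the early-round pool 103/259 = 39.8% → the early-round pool
Overall: the domestic pool 308/528 = 58.3%, the early-round pool 218/432 = 50.5% → the domestic pool
The early-round pool wins each department group but the domestic pool wins overall — the comparison reverses. The early-round pool's applicants skew toward Law, which has a lower base rate.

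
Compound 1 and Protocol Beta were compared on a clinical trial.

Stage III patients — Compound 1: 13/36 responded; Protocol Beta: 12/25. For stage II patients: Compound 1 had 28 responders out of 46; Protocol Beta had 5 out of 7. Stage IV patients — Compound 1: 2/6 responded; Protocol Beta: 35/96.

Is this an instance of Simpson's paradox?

Stage III: Compound 1 13/36 = 36.1%, Protocol Beta 12/25 = 48.0% → Protocol Beta
Stage II: Compound 1 28/46 = 60.9%, Protocol Beta 5/7 = 71.4% → Protocol Beta
Stage IV: Compound 1 2/6 = 33.3%, Protocol Beta 35/96 = 36.5% → Protocol Beta
Overall: Compound 1 43/88 = 48.9%, Protocol Beta 52/128 = 40.6% → Compound 1
Protocol Beta wins each disease group but Compound 1 wins overall — the comparison reverses. Protocol Beta's patients skew toward stage IV, which has a lower base rate.

Yes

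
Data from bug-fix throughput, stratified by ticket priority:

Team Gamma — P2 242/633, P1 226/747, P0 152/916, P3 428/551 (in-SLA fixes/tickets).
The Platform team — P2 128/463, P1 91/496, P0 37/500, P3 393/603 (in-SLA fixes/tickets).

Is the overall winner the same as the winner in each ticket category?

Yes

P2: Team Gamma 242/633 = 38.2%, the Platform team 128/463 = 27.6% → Team Gamma
P1: Team Gamma 226/747 = 30.3%, the Platform team 91/496 = 18.3% → Team Gamma
P0: Team Gamma 152/916 = 16.6%, the Platform team 37/500 = 7.4% → Team Gamma
P3: Team Gamma 428/551 = 77.7%, the Platform team 393/603 = 65.2% → Team Gamma
Overall: Team Gamma 1048/2847 = 36.8%, the Platform team 649/2062 = 31.5% → Team Gamma
Team Gamma wins overall and in every ticket group — no reversal.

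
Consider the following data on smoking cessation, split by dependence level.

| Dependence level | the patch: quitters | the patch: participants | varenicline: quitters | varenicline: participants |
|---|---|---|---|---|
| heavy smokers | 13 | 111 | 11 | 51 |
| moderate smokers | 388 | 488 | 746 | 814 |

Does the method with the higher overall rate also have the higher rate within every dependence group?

Yes

Heavy smokers: the patch 13/111 = 11.7%, varenicline 11/51 = 21.6% → varenicline
Moderate smokers: the patch 388/488 = 79.5%, varenicline 746/814 = 91.6% → varenicline
Overall: the patch 401/599 = 66.9%, varenicline 757/865 = 87.5% → varenicline
Varenicline wins overall and in every dependence group — no reversal.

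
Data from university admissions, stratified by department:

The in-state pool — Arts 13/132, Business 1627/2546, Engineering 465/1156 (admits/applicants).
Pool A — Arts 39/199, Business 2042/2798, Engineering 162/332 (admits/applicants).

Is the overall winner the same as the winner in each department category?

Yes

Arts: the in-state pool 13/132 = 9.8%, Pool A 39/199 = 19.6% → Pool A
Business: the in-state pool 1627/2546 = 63.9%, Pool A 2042/2798 = 73.0% → Pool A
Engineering: the in-state pool 465/1156 = 40.2%, Pool A 162/332 = 48.8% → Pool A
Overall: the in-state pool 2105/3834 = 54.9%, Pool A 2243/3329 = 67.4% → Pool A
Pool A wins overall and in every department group — no reversal.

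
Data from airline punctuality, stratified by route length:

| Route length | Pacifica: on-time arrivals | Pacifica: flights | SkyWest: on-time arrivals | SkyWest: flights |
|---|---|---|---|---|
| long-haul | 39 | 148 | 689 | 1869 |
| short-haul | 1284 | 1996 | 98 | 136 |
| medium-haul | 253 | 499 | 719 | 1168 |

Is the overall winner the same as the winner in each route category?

No

Long-haul: Pacifica 39/148 = 26.4%, SkyWest 689/1869 = 36.9% → SkyWest
Short-haul: Pacifica 1284/1996 = 64.3%, SkyWest 98/136 = 72.1% → SkyWest
Medium-haul: Pacifica 253/499 = 50.7%, SkyWest 719/1168 = 61.6% → SkyWest
Overall: Pacifica 1576/2643 = 59.6%, SkyWest 1506/3173 = 47.5% → Pacifica
SkyWest wins each route group but Pacifica wins overall — the comparison reverses. SkyWest's flights skew toward long-haul, which has a lower base rate.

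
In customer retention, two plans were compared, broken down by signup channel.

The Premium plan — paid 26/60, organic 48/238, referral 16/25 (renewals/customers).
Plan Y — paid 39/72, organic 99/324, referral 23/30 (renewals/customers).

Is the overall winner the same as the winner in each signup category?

Paid: the Premium plan 26/60 = 43.3%, Plan Y 39/72 = 54.2% → Plan Y
Organic: the Premium plan 48/238 = 20.2%, Plan Y 99/324 = 30.6% → Plan Y
Referral: the Premium plan 16/25 = 64.0%, Plan Y 23/30 = 76.7% → Plan Y
Overall: the Premium plan 90/323 = 27.9%, Plan Y 161/426 = 37.8% → Plan Y
Plan Y wins overall and in every signup group — no reversal.

Yes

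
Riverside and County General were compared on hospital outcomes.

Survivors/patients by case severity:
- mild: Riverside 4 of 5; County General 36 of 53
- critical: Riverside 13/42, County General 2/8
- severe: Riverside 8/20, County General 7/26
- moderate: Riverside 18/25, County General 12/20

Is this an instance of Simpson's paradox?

Yes

Mild: Riverside 4/5 = 80.0%, County General 36/53 = 67.9% → Riverside
Critical: Riverside 13/42 = 31.0%, County General 2/8 = 25.0% → Riverside
Severe: Riverside 8/20 = 40.0%, County General 7/26 = 26.9% → Riverside
Moderate: Riverside 18/25 = 72.0%, County General 12/20 = 60.0% → Riverside
Overall: Riverside 43/92 = 46.7%, County General 57/107 = 53.3% → County General
Riverside wins each case group but County General wins overall — the comparison reverses. Riverside's patients skew toward critical, which has a lower base rate.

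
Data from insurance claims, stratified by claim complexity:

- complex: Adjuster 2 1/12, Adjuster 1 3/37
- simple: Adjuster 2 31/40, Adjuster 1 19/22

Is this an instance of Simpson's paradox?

No

Complex: Adjuster 2 1/12 = 8.3%, Adjuster 1 3/37 = 8.1% → Adjuster 2
Simple: Adjuster 2 31/40 = 77.5%, Adjuster 1 19/22 = 86.4% → Adjuster 1
Overall: Adjuster 2 32/52 = 61.5%, Adjuster 1 22/59 = 37.3% → Adjuster 2
Neither sweeps: Adjuster 2 wins 1 of 2 groups, Adjuster 1 wins 1. Adjuster 2 wins overall but not every group — no Simpson reversal.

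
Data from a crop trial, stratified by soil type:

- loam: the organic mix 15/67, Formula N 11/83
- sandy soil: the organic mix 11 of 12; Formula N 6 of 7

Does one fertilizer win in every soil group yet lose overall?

Loam: the organic mix 15/67 = 22.4%, Formula N 11/83 = 13.3% → the organic mix
Sandy soil: the organic mix 11/12 = 91.7%, Formula N 6/7 = 85.7% → the organic mix
Overall: the organic mix 26/79 = 32.9%, Formula N 17/90 = 18.9% → the organic mix
The organic mix wins overall and in every soil group — no reversal.

No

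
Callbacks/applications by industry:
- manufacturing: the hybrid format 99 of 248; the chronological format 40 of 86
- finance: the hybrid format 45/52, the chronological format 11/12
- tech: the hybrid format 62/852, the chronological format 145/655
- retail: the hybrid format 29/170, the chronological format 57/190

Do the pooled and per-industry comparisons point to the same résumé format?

Yes

Manufacturing: the hybrid format 99/248 = 39.9%, the chronological format 40/86 = 46.5% → the chronological format
Finance: the hybrid format 45/52 = 86.5%, the chronological format 11/12 = 91.7% → the chronological format
Tech: the hybrid format 62/852 = 7.3%, the chronological format 145/655 = 22.1% → the chronological format
Retail: the hybrid format 29/170 = 17.1%, the chronological format 57/190 = 30.0% → the chronological format
Overall: the hybrid format 235/1322 = 17.8%, the chronological format 253/943 = 26.8% → the chronological format
The chronological format wins overall and in every industry group — no reversal.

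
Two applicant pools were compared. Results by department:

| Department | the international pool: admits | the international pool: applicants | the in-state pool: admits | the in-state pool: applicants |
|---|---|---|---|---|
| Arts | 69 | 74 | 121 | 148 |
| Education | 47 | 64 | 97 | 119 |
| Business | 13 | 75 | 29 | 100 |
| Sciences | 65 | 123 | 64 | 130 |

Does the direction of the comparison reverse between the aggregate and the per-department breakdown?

Arts: the international pool 69/74 = 93.2%, the in-state pool 121/148 = 81.8% → the international pool
Education: the international pool 47/64 = 73.4%, the in-state pool 97/119 = 81.5% → the in-state pool
Business: the international pool 13/75 = 17.3%, the in-state pool 29/100 = 29.0% → the in-state pool
Sciences: the international pool 65/123 = 52.8%, the in-state pool 64/130 = 49.2% → the international pool
Overall: the international pool 194/336 = 57.7%, the in-state pool 311/497 = 62.6% → the in-state pool
Neither sweeps: the international pool wins 2 of 4 groups, the in-state pool wins 2. The in-state pool wins overall but not every group — no Simpson reversal.

No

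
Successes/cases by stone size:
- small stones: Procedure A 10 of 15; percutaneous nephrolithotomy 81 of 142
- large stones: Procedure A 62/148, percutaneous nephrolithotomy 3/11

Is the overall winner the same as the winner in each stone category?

No

Small stones: Procedure A 10/15 = 66.7%, percutaneous nephrolithotomy 81/142 = 57.0% → Procedure A
Large stones: Procedure A 62/148 = 41.9%, percutaneous nephrolithotomy 3/11 = 27.3% → Procedure A
Overall: Procedure A 72/163 = 44.2%, percutaneous nephrolithotomy 84/153 = 54.9% → percutaneous nephrolithotomy
Procedure A wins each stone group but percutaneous nephrolithotomy wins overall — the comparison reverses. Procedure A's cases skew toward large stones, which has a lower base rate.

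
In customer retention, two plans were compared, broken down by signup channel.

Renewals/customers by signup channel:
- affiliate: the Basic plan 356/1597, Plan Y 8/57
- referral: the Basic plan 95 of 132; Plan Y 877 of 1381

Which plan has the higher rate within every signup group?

the Basic plan

Affiliate: the Basic plan 356/1597 = 22.3%, Plan Y 8/57 = 14.0% → the Basic plan
Referral: the Basic plan 95/132 = 72.0%, Plan Y 877/1381 = 63.5% → the Basic plan
The Basic plan has the higher rate in both groups.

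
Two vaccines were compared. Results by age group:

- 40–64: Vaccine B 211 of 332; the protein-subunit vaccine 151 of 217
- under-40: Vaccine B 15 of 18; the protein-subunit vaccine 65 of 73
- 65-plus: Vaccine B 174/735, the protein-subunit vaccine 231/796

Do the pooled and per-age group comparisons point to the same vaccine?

40–64: Vaccine B 211/332 = 63.6%, the protein-subunit vaccine 151/217 = 69.6% → the protein-subunit vaccine
Under-40: Vaccine B 15/18 = 83.3%, the protein-subunit vaccine 65/73 = 89.0% → the protein-subunit vaccine
65-plus: Vaccine B 174/735 = 23.7%, the protein-subunit vaccine 231/796 = 29.0% → the protein-subunit vaccine
Overall: Vaccine B 400/1085 = 36.9%, the protein-subunit vaccine 447/1086 = 41.2% → the protein-subunit vaccine
The protein-subunit vaccine wins overall and in every age group — no reversal.

Yes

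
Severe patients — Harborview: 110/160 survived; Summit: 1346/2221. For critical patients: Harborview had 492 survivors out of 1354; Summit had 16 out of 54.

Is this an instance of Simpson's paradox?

Severe: Harborview 110/160 = 68.8%, Summit 1346/2221 = 60.6% → Harborview
Critical: Harborview 492/1354 = 36.3%, Summit 16/54 = 29.6% → Harborview
Overall: Harborview 602/1514 = 39.8%, Summit 1362/2275 = 59.9% → Summit
Harborview wins each case group but Summit wins overall — the comparison reverses. Harborview's patients skew toward critical, which has a lower base rate.

Yes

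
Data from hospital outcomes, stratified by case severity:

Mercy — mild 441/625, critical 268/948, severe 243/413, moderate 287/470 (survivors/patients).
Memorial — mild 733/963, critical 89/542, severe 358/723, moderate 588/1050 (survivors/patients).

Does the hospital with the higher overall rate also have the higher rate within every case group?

No

Mild: Mercy 441/625 = 70.6%, Memorial 733/963 = 76.1% → Memorial
Critical: Mercy 268/948 = 28.3%, Memorial 89/542 = 16.4% → Mercy
Severe: Mercy 243/413 = 58.8%, Memorial 358/723 = 49.5% → Mercy
Moderate: Mercy 287/470 = 61.1%, Memorial 588/1050 = 56.0% → Mercy
Overall: Mercy 1239/2456 = 50.4%, Memorial 1768/3278 = 53.9% → Memorial
Neither sweeps: Mercy wins 3 of 4 groups, Memorial wins 1. Memorial wins overall but not every group — no Simpson reversal.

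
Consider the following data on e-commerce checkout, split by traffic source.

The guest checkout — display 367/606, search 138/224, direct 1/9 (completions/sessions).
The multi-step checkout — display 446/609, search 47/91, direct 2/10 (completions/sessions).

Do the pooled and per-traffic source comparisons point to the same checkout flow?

Display: the guest checkout 367/606 = 60.6%, the multi-step checkout 446/609 = 73.2% → the multi-step checkout
Search: the guest checkout 138/224 = 61.6%, the multi-step checkout 47/91 = 51.6% → the guest checkout
Direct: the guest checkout 1/9 = 11.1%, the multi-step checkout 2/10 = 20.0% → the multi-step checkout
Overall: the guest checkout 506/839 = 60.3%, the multi-step checkout 495/710 = 69.7% → the multi-step checkout
Neither sweeps: the guest checkout wins 1 of 3 groups, the multi-step checkout wins 2. The multi-step checkout wins overall but not every group — no Simpson reversal.

No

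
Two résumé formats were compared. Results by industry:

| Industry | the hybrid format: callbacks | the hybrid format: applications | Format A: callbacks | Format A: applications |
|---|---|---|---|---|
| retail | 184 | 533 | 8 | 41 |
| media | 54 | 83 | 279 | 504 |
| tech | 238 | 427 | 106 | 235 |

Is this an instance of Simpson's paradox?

Retail: the hybrid format 184/533 = 34.5%, Format A 8/41 = 19.5% → the hybrid format
Media: the hybrid format 54/83 = 65.1%, Format A 279/504 = 55.4% → the hybrid format
Tech: the hybrid format 238/427 = 55.7%, Format A 106/235 = 45.1% → the hybrid format
Overall: the hybrid format 476/1043 = 45.6%, Format A 393/780 = 50.4% → Format A
The hybrid format wins each industry group but Format A wins overall — the comparison reverses. The hybrid format's applications skew toward retail, which has a lower base rate.

Yes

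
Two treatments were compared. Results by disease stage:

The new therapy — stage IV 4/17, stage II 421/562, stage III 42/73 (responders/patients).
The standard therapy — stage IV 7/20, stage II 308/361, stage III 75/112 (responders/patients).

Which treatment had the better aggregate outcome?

the standard therapy

Stage IV: the new therapy 4/17 = 23.5%, the standard therapy 7/20 = 35.0% → the standard therapy
Stage II: the new therapy 421/562 = 74.9%, the standard therapy 308/361 = 85.3% → the standard therapy
Stage III: the new therapy 42/73 = 57.5%, the standard therapy 75/112 = 67.0% → the standard therapy
Overall: the new therapy 467/652 = 71.6%, the standard therapy 390/493 = 79.1% → the standard therapy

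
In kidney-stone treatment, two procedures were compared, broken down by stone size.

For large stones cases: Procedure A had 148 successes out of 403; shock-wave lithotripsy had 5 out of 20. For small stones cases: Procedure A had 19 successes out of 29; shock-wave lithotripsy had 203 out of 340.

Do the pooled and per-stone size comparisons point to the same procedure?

Large stones: Procedure A 148/403 = 36.7%, shock-wave lithotripsy 5/20 = 25.0% → Procedure A
Small stones: Procedure A 19/29 = 65.5%, shock-wave lithotripsy 203/340 = 59.7% → Procedure A
Overall: Procedure A 167/432 = 38.7%, shock-wave lithotripsy 208/360 = 57.8% → shock-wave lithotripsy
Procedure A wins each stone group but shock-wave lithotripsy wins overall — the comparison reverses. Procedure A's cases skew toward large stones, which has a lower base rate.

No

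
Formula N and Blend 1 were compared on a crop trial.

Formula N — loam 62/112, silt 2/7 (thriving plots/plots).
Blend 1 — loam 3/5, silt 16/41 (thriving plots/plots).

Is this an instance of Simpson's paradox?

Yes

Loam: Formula N 62/112 = 55.4%, Blend 1 3/5 = 60.0% → Blend 1
Silt: Formula N 2/7 = 28.6%, Blend 1 16/41 = 39.0% → Blend 1
Overall: Formula N 64/119 = 53.8%, Blend 1 19/46 = 41.3% → Formula N
Blend 1 wins each soil group but Formula N wins overall — the comparison reverses. Blend 1's plots skew toward silt, which has a lower base rate.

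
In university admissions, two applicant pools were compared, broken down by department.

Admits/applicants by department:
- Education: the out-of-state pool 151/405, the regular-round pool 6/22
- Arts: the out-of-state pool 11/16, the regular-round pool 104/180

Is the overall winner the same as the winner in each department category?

Education: the out-of-state pool 151/405 = 37.3%, the regular-round pool 6/22 = 27.3% → the out-of-state pool
Arts: the out-of-state pool 11/16 = 68.8%, the regular-round pool 104/180 = 57.8% → the out-of-state pool
Overall: the out-of-state pool 162/421 = 38.5%, the regular-round pool 110/202 = 54.5% → the regular-round pool
The out-of-state pool wins each department group but the regular-round pool wins overall — the comparison reverses. The out-of-state pool's applicants skew toward Education, which has a lower base rate.

No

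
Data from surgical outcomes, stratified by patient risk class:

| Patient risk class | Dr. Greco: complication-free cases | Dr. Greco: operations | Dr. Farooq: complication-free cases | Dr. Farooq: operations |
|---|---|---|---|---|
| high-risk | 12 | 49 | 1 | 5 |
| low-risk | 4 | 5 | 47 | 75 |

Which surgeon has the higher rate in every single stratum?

Dr. Greco

High-risk: Dr. Greco 12/49 = 24.5%, Dr. Farooq 1/5 = 20.0% → Dr. Greco
Low-risk: Dr. Greco 4/5 = 80.0%, Dr. Farooq 47/75 = 62.7% → Dr. Greco
Dr. Greco has the higher rate in both groups.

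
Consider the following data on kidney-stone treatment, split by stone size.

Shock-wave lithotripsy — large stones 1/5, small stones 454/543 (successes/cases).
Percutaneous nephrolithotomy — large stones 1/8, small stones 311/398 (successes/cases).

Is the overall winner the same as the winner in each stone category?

Large stones: shock-wave lithotripsy 1/5 = 20.0%, percutaneous nephrolithotomy 1/8 = 12.5% → shock-wave lithotripsy
Small stones: shock-wave lithotripsy 454/543 = 83.6%, percutaneous nephrolithotomy 311/398 = 78.1% → shock-wave lithotripsy
Overall: shock-wave lithotripsy 455/548 = 83.0%, percutaneous nephrolithotomy 312/406 = 76.8% → shock-wave lithotripsy
Shock-wave lithotripsy wins overall and in every stone group — no reversal.

Yes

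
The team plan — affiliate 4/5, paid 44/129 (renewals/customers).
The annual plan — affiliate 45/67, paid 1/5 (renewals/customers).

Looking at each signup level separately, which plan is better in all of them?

Affiliate: the team plan 4/5 = 80.0%, the annual plan 45/67 = 67.2% → the team plan
Paid: the team plan 44/129 = 34.1%, the annual plan 1/5 = 20.0% → the team plan
The team plan has the higher rate in both groups.

the team plan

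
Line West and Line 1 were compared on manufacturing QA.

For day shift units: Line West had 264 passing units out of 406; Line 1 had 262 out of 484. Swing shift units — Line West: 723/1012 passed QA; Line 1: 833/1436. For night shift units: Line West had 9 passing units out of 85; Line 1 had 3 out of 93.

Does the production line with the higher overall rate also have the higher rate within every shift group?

Day shift: Line West 264/406 = 65.0%, Line 1 262/484 = 54.1% → Line West
Swing shift: Line West 723/1012 = 71.4%, Line 1 833/1436 = 58.0% → Line West
Night shift: Line West 9/85 = 10.6%, Line 1 3/93 = 3.2% → Line West
Overall: Line West 996/1503 = 66.3%, Line 1 1098/2013 = 54.5% → Line West
Line West wins overall and in every shift group — no reversal.

Yes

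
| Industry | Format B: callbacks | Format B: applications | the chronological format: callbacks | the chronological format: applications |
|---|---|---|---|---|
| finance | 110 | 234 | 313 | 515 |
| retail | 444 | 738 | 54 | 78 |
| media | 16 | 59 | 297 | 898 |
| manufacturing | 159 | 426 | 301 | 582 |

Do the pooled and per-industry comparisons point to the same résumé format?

Finance: Format B 110/234 = 47.0%, the chronological format 313/515 = 60.8% → the chronological format
Retail: Format B 444/738 = 60.2%, the chronological format 54/78 = 69.2% → the chronological format
Media: Format B 16/59 = 27.1%, the chronological format 297/898 = 33.1% → the chronological format
Manufacturing: Format B 159/426 = 37.3%, the chronological format 301/582 = 51.7% → the chronological format
Overall: Format B 729/1457 = 50.0%, the chronological format 965/2073 = 46.6% → Format B
The chronological format wins each industry group but Format B wins overall — the comparison reverses. The chronological format's applications skew toward media, which has a lower base rate.

No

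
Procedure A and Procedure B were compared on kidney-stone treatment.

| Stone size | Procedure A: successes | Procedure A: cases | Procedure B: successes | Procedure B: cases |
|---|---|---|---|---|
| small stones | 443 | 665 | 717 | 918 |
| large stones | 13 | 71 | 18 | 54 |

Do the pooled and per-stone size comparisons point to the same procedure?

Small stones: Procedure A 443/665 = 66.6%, Procedure B 717/918 = 78.1% → Procedure B
Large stones: Procedure A 13/71 = 18.3%, Procedure B 18/54 = 33.3% → Procedure B
Overall: Procedure A 456/736 = 62.0%, Procedure B 735/972 = 75.6% → Procedure B
Procedure B wins overall and in every stone group — no reversal.

Yes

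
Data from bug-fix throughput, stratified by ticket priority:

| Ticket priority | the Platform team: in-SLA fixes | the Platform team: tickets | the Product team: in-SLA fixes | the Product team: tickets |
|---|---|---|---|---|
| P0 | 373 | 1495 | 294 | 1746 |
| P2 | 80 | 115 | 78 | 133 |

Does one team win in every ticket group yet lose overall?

P0: the Platform team 373/1495 = 24.9%, the Product team 294/1746 = 16.8% → the Platform team
P2: the Platform team 80/115 = 69.6%, the Product team 78/133 = 58.6% → the Platform team
Overall: the Platform team 453/1610 = 28.1%, the Product team 372/1879 = 19.8% → the Platform team
The Platform team wins overall and in every ticket group — no reversal.

No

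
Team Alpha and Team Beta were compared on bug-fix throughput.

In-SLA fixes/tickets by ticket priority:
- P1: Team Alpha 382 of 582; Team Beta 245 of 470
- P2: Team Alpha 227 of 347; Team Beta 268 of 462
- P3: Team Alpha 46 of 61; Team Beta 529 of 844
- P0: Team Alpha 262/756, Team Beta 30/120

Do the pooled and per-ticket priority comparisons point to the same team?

P1: Team Alpha 382/582 = 65.6%, Team Beta 245/470 = 52.1% → Team Alpha
P2: Team Alpha 227/347 = 65.4%, Team Beta 268/462 = 58.0% → Team Alpha
P3: Team Alpha 46/61 = 75.4%, Team Beta 529/844 = 62.7% → Team Alpha
P0: Team Alpha 262/756 = 34.7%, Team Beta 30/120 = 25.0% → Team Alpha
Overall: Team Alpha 917/1746 = 52.5%, Team Beta 1072/1896 = 56.5% → Team Beta
Team Alpha wins each ticket group but Team Beta wins overall — the comparison reverses. Team Alpha's tickets skew toward P0, which has a lower base rate.

No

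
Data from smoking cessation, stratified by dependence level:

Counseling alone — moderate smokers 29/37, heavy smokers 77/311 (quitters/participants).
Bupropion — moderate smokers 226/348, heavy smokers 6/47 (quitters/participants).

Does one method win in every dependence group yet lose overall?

Moderate smokers: counseling alone 29/37 = 78.4%, bupropion 226/348 = 64.9% → counseling alone
Heavy smokers: counseling alone 77/311 = 24.8%, bupropion 6/47 = 12.8% → counseling alone
Overall: counseling alone 106/348 = 30.5%, bupropion 232/395 = 58.7% → bupropion
Counseling alone wins each dependence group but bupropion wins overall — the comparison reverses. Counseling alone's participants skew toward heavy smokers, which has a lower base rate.

Yes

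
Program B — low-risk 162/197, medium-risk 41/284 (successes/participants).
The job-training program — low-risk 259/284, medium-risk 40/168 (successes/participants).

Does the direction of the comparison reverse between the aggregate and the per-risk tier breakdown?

No

Low-risk: Program B 162/197 = 82.2%, the job-training program 259/284 = 91.2% → the job-training program
Medium-risk: Program B 41/284 = 14.4%, the job-training program 40/168 = 23.8% → the job-training program
Overall: Program B 203/481 = 42.2%, the job-training program 299/452 = 66.2% → the job-training program
The job-training program wins overall and in every risk group — no reversal.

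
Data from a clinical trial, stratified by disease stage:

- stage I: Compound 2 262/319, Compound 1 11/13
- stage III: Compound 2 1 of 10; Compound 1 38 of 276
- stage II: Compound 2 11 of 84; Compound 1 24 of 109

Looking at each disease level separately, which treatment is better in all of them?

Stage I: Compound 2 262/319 = 82.1%, Compound 1 11/13 = 84.6% → Compound 1
Stage III: Compound 2 1/10 = 10.0%, Compound 1 38/276 = 13.8% → Compound 1
Stage II: Compound 2 11/84 = 13.1%, Compound 1 24/109 = 22.0% → Compound 1
Compound 1 has the higher rate in all 3 groups.

Compound 1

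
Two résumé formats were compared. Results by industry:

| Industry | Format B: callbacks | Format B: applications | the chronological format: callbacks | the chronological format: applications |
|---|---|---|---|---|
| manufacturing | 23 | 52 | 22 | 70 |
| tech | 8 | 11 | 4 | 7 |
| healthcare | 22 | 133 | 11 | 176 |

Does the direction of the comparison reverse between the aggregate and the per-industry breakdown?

Manufacturing: Format B 23/52 = 44.2%, the chronological format 22/70 = 31.4% → Format B
Tech: Format B 8/11 = 72.7%, the chronological format 4/7 = 57.1% → Format B
Healthcare: Format B 22/133 = 16.5%, the chronological format 11/176 = 6.2% → Format B
Overall: Format B 53/196 = 27.0%, the chronological format 37/253 = 14.6% → Format B
Format B wins overall and in every industry group — no reversal.

No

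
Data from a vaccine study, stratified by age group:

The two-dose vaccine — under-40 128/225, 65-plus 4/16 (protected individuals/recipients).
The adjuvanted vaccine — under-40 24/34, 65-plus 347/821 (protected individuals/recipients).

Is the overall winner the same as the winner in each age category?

No

Under-40: the two-dose vaccine 128/225 = 56.9%, the adjuvanted vaccine 24/34 = 70.6% → the adjuvanted vaccine
65-plus: the two-dose vaccine 4/16 = 25.0%, the adjuvanted vaccine 347/821 = 42.3% → the adjuvanted vaccine
Overall: the two-dose vaccine 132/241 = 54.8%, the adjuvanted vaccine 371/855 = 43.4% → the two-dose vaccine
The adjuvanted vaccine wins each age group but the two-dose vaccine wins overall — the comparison reverses. The adjuvanted vaccine's recipients skew toward 65-plus, which has a lower base rate.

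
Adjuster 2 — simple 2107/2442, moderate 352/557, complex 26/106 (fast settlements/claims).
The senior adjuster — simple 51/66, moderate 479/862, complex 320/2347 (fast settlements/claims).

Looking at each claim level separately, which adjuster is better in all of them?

Simple: Adjuster 2 2107/2442 = 86.3%, the senior adjuster 51/66 = 77.3% → Adjuster 2
Moderate: Adjuster 2 352/557 = 63.2%, the senior adjuster 479/862 = 55.6% → Adjuster 2
Complex: Adjuster 2 26/106 = 24.5%, the senior adjuster 320/2347 = 13.6% → Adjuster 2
Adjuster 2 has the higher rate in all 3 groups.

Adjuster 2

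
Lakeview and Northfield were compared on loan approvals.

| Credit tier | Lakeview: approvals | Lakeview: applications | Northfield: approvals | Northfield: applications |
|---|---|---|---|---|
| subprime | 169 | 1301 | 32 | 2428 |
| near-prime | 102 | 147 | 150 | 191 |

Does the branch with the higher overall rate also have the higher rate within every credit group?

Subprime: Lakeview 169/1301 = 13.0%, Northfield 32/2428 = 1.3% → Lakeview
Near-prime: Lakeview 102/147 = 69.4%, Northfield 150/191 = 78.5% → Northfield
Overall: Lakeview 271/1448 = 18.7%, Northfield 182/2619 = 6.9% → Lakeview
Neither sweeps: Lakeview wins 1 of 2 groups, Northfield wins 1. Lakeview wins overall but not every group — no Simpson reversal.

No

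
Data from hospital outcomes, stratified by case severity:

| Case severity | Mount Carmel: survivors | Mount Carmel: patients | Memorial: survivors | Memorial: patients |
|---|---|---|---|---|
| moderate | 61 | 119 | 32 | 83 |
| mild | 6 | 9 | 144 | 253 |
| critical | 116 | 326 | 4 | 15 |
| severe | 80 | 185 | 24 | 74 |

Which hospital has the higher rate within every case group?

Moderate: Mount Carmel 61/119 = 51.3%, Memorial 32/83 = 38.6% → Mount Carmel
Mild: Mount Carmel 6/9 = 66.7%, Memorial 144/253 = 56.9% → Mount Carmel
Critical: Mount Carmel 116/326 = 35.6%, Memorial 4/15 = 26.7% → Mount Carmel
Severe: Mount Carmel 80/185 = 43.2%, Memorial 24/74 = 32.4% → Mount Carmel
Mount Carmel has the higher rate in all 4 groups.

Mount Carmel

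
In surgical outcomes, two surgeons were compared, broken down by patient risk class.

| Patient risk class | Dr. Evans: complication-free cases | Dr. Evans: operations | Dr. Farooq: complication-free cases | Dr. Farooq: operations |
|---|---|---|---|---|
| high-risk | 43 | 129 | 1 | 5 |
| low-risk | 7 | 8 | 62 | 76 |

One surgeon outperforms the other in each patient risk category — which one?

High-risk: Dr. Evans 43/129 = 33.3%, Dr. Farooq 1/5 = 20.0% → Dr. Evans
Low-risk: Dr. Evans 7/8 = 87.5%, Dr. Farooq 62/76 = 81.6% → Dr. Evans
Dr. Evans has the higher rate in both groups.

Dr. Evans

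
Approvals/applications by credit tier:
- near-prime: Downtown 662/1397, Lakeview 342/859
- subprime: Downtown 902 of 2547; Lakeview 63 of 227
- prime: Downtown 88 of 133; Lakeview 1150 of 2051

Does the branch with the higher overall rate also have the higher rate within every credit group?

Near-prime: Downtown 662/1397 = 47.4%, Lakeview 342/859 = 39.8% → Downtown
Subprime: Downtown 902/2547 = 35.4%, Lakeview 63/227 = 27.8% → Downtown
Prime: Downtown 88/133 = 66.2%, Lakeview 1150/2051 = 56.1% → Downtown
Overall: Downtown 1652/4077 = 40.5%, Lakeview 1555/3137 = 49.6% → Lakeview
Downtown wins each credit group but Lakeview wins overall — the comparison reverses. Downtown's applications skew toward subprime, which has a lower base rate.

No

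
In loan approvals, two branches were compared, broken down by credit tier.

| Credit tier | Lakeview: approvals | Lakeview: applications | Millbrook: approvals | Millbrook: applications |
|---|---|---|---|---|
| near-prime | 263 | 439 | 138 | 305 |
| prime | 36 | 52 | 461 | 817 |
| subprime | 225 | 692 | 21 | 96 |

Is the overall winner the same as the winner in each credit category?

Near-prime: Lakeview 263/439 = 59.9%, Millbrook 138/305 = 45.2% → Lakeview
Prime: Lakeview 36/52 = 69.2%, Millbrook 461/817 = 56.4% → Lakeview
Subprime: Lakeview 225/692 = 32.5%, Millbrook 21/96 = 21.9% → Lakeview
Overall: Lakeview 524/1183 = 44.3%, Millbrook 620/1218 = 50.9% → Millbrook
Lakeview wins each credit group but Millbrook wins overall — the comparison reverses. Lakeview's applications skew toward subprime, which has a lower base rate.

No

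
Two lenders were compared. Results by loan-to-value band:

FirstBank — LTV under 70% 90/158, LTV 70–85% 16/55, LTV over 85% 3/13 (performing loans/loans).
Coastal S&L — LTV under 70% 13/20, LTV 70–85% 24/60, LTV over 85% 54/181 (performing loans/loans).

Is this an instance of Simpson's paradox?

LTV under 70%: FirstBank 90/158 = 57.0%, Coastal S&L 13/20 = 65.0% → Coastal S&L
LTV 70–85%: FirstBank 16/55 = 29.1%, Coastal S&L 24/60 = 40.0% → Coastal S&L
LTV over 85%: FirstBank 3/13 = 23.1%, Coastal S&L 54/181 = 29.8% → Coastal S&L
Overall: FirstBank 109/226 = 48.2%, Coastal S&L 91/261 = 34.9% → FirstBank
Coastal S&L wins each loan-to-value group but FirstBank wins overall — the comparison reverses. Coastal S&L's loans skew toward LTV over 85%, which has a lower base rate.

Yes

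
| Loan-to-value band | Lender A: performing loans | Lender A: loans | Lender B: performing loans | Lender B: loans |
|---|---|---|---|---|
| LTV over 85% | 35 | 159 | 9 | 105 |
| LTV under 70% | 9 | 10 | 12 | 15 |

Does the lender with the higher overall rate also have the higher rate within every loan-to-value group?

Yes

LTV over 85%: Lender A 35/159 = 22.0%, Lender B 9/105 = 8.6% → Lender A
LTV under 70%: Lender A 9/10 = 90.0%, Lender B 12/15 = 80.0% → Lender A
Overall: Lender A 44/169 = 26.0%, Lender B 21/120 = 17.5% → Lender A
Lender A wins overall and in every loan-to-value group — no reversal.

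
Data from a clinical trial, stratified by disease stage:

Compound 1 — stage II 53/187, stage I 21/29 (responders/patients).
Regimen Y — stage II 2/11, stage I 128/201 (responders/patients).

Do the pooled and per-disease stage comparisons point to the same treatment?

No

Stage II: Compound 1 53/187 = 28.3%, Regimen Y 2/11 = 18.2% → Compound 1
Stage I: Compound 1 21/29 = 72.4%, Regimen Y 128/201 = 63.7% → Compound 1
Overall: Compound 1 74/216 = 34.3%, Regimen Y 130/212 = 61.3% → Regimen Y
Compound 1 wins each disease group but Regimen Y wins overall — the comparison reverses. Compound 1's patients skew toward stage II, which has a lower base rate.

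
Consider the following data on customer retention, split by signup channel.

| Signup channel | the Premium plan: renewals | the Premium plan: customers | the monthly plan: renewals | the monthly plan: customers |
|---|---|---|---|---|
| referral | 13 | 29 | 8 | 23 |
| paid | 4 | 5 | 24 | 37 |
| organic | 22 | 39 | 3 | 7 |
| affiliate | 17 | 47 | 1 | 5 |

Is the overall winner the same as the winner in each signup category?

Referral: the Premium plan 13/29 = 44.8%, the monthly plan 8/23 = 34.8% → the Premium plan
Paid: the Premium plan 4/5 = 80.0%, the monthly plan 24/37 = 64.9% → the Premium plan
Organic: the Premium plan 22/39 = 56.4%, the monthly plan 3/7 = 42.9% → the Premium plan
Affiliate: the Premium plan 17/47 = 36.2%, the monthly plan 1/5 = 20.0% → the Premium plan
Overall: the Premium plan 56/120 = 46.7%, the monthly plan 36/72 = 50.0% → the monthly plan
The Premium plan wins each signup group but the monthly plan wins overall — the comparison reverses. The Premium plan's customers skew toward affiliate, which has a lower base rate.

No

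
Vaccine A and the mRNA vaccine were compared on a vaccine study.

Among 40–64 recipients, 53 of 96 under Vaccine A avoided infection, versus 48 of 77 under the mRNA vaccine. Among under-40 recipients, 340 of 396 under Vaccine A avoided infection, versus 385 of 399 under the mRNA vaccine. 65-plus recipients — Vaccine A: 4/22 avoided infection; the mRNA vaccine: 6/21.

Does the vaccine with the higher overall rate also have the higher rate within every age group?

40–64: Vaccine A 53/96 = 55.2%, the mRNA vaccine 48/77 = 62.3% → the mRNA vaccine
Under-40: Vaccine A 340/396 = 85.9%, the mRNA vaccine 385/399 = 96.5% → the mRNA vaccine
65-plus: Vaccine A 4/22 = 18.2%, the mRNA vaccine 6/21 = 28.6% → the mRNA vaccine
Overall: Vaccine A 397/514 = 77.2%, the mRNA vaccine 439/497 = 88.3% → the mRNA vaccine
The mRNA vaccine wins overall and in every age group — no reversal.

Yes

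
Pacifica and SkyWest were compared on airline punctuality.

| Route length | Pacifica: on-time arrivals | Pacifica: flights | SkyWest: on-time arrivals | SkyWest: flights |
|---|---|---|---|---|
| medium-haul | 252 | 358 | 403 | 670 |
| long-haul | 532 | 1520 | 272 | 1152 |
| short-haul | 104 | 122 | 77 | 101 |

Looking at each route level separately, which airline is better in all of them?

Medium-haul: Pacifica 252/358 = 70.4%, SkyWest 403/670 = 60.1% → Pacifica
Long-haul: Pacifica 532/1520 = 35.0%, SkyWest 272/1152 = 23.6% → Pacifica
Short-haul: Pacifica 104/122 = 85.2%, SkyWest 77/101 = 76.2% → Pacifica
Pacifica has the higher rate in all 3 groups.

Pacifica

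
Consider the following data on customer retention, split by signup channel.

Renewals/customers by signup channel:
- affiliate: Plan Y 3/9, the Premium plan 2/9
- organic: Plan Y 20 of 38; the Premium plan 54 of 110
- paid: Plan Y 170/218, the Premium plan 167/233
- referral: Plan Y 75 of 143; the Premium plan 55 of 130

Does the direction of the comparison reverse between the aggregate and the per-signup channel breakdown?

Affiliate: Plan Y 3/9 = 33.3%, the Premium plan 2/9 = 22.2% → Plan Y
Organic: Plan Y 20/38 = 52.6%, the Premium plan 54/110 = 49.1% → Plan Y
Paid: Plan Y 170/218 = 78.0%, the Premium plan 167/233 = 71.7% → Plan Y
Referral: Plan Y 75/143 = 52.4%, the Premium plan 55/130 = 42.3% → Plan Y
Overall: Plan Y 268/408 = 65.7%, the Premium plan 278/482 = 57.7% → Plan Y
Plan Y wins overall and in every signup group — no reversal.

No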